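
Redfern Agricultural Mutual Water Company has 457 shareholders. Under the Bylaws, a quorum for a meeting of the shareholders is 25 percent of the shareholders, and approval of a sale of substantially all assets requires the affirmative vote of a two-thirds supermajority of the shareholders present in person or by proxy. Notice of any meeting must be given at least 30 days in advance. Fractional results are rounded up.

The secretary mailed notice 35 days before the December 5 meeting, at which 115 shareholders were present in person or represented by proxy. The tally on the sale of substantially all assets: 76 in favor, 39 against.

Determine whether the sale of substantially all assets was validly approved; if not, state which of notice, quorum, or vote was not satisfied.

Notice: 35 days given; 30 required. Satisfied.
Quorum: 25% of 457 = 114.25, rounded up to 115; 115 present. Satisfied.
Vote: requires two-thirds of those present (115); 2/3 of 115 = 76.67, rounded up to 77, so 77 needed; 76 in favor. Not satisfied.

Invalid — vote requirement not satisfied.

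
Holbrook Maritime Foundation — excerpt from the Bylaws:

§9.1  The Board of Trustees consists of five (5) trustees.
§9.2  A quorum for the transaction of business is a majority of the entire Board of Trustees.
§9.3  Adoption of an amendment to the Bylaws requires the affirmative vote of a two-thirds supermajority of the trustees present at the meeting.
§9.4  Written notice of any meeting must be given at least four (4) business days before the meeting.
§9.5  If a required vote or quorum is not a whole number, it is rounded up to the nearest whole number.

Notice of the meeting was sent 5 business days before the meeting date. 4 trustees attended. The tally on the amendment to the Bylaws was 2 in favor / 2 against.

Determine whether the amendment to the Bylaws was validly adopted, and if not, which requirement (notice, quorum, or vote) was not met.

Notice: 5 business days given; 4 required (5 ≥ 4). Satisfied.
Quorum: 4 present; quorum is 3. Satisfied.
Vote: the amendment to the Bylaws requires two-thirds of the trustees present (4). 2/3 of 4 = 2.67, rounded up to 3, so 3 affirmative votes are needed; 2 voted in favor. Not satisfied.

Invalid — vote requirement not satisfied.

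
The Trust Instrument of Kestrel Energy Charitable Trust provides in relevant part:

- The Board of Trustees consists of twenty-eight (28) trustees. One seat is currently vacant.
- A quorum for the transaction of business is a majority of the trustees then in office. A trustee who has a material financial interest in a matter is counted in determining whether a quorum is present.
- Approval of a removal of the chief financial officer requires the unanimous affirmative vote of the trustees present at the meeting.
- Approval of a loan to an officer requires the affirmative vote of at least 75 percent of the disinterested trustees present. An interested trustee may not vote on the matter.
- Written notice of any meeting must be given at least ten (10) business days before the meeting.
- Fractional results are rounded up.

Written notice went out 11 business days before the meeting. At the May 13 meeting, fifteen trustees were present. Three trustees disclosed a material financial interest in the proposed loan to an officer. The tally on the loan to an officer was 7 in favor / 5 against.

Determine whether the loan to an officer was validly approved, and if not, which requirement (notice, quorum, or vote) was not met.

Invalid — vote requirement not satisfied.

Notice: 11 business days given; 10 required (11 ≥ 10). Satisfied.
Quorum: 15 present (interested trustees count toward quorum); quorum is 14. Satisfied.
Vote: the loan to an officer requires three-fourths of the disinterested trustees present (15 − 3 = 12). 3/4 of 12 = 9, so 9 affirmative votes are needed; 7 voted in favor. Not satisfied.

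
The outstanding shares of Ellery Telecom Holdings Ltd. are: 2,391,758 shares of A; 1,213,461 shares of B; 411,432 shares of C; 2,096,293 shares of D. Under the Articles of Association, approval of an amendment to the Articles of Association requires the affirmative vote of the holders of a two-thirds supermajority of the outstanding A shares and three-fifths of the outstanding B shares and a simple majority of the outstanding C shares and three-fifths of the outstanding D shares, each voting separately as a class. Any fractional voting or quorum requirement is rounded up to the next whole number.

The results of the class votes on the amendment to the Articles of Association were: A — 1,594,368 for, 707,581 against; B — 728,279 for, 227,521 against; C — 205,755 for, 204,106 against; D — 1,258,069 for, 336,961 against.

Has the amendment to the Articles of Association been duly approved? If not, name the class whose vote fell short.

Not approved — the A shares did not give the required vote.

A: 2/3 of 2391758 = 1594505.33, rounded up to 1594506; 1,594,506 required, 1,594,368 in favor — not approved.
B: 3/5 of 1213461 = 728076.60, rounded up to 728077; 728,077 required, 728,279 in favor — approved.
C: a majority of 411432 is 205717; 205,717 required, 205,755 in favor — approved.
D: 3/5 of 2096293 = 1257775.80, rounded up to 1257776; 1,257,776 required, 1,258,069 in favor — approved.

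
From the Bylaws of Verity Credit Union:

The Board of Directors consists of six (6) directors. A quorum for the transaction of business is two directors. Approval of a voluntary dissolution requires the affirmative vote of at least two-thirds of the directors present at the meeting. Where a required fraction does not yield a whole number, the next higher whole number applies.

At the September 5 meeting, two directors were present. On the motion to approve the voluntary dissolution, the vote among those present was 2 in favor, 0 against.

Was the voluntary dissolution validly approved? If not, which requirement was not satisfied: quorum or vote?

Valid — all requirements satisfied.

Quorum: 2 present; quorum is 2. Satisfied.
Vote: the voluntary dissolution requires two-thirds of the directors present (2). 2/3 of 2 = 1.33, rounded up to 2, so 2 affirmative votes are needed; 2 voted in favor. Satisfied.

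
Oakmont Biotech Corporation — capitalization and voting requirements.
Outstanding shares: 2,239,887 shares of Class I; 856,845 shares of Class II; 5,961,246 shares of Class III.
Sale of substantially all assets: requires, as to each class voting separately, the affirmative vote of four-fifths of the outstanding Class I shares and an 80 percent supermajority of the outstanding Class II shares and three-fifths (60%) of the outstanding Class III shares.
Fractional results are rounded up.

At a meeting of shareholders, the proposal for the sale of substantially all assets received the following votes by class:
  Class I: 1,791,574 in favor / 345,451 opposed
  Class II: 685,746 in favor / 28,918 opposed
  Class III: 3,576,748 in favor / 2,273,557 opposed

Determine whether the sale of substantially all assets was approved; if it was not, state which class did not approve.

Not approved — the Class I shares did not give the required vote.

Class I: 4/5 of 2239887 = 1791909.60, rounded up to 1791910; 1,791,910 required, 1,791,574 in favor — not approved.
Class II: 4/5 of 856845 = 685476; 685,476 required, 685,746 in favor — approved.
Class III: 3/5 of 5961246 = 3576747.60, rounded up to 3576748; 3,576,748 required, 3,576,748 in favor — approved.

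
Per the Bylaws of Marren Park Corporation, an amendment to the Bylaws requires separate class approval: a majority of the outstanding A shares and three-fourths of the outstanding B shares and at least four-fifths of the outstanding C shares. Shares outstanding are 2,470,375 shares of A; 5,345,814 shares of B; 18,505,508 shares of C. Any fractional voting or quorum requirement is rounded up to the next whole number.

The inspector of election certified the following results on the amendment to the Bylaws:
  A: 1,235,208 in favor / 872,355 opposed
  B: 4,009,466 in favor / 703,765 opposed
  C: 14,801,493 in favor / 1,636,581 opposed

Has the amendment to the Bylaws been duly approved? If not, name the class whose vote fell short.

Not approved — the C shares did not give the required vote.

A: a majority of 2470375 is 1235188; 1,235,188 required, 1,235,208 in favor — approved.
B: 3/4 of 5345814 = 4009360.50, rounded up to 4009361; 4,009,361 required, 4,009,466 in favor — approved.
C: 4/5 of 18505508 = 14804406.40, rounded up to 14804407; 14,804,407 required, 14,801,493 in favor — not approved.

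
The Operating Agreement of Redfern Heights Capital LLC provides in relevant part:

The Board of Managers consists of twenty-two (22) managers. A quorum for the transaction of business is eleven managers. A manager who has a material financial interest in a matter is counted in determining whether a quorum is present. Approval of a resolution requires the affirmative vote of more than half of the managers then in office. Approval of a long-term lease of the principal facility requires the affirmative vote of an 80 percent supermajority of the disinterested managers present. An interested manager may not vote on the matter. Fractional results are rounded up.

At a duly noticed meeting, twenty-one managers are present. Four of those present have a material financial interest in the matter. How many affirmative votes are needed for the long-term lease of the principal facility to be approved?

14

The long-term lease of the principal facility requires four-fifths of the disinterested managers present (21 − 4 = 17).
4/5 of 17 = 13.60, rounded up to 14.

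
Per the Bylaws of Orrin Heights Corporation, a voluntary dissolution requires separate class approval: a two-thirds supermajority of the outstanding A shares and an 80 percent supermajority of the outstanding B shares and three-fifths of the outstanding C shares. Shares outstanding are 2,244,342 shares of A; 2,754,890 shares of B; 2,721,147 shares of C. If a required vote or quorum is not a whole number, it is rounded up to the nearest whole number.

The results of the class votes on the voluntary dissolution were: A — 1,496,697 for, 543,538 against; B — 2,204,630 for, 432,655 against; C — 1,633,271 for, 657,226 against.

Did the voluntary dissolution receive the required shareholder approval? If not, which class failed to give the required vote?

A: 2/3 of 2244342 = 1496228; 1,496,228 required, 1,496,697 in favor — approved.
B: 4/5 of 2754890 = 2203912; 2,203,912 required, 2,204,630 in favor — approved.
C: 3/5 of 2721147 = 1632688.20, rounded up to 1632689; 1,632,689 required, 1,633,271 in favor — approved.

Approved — every class gave the required vote.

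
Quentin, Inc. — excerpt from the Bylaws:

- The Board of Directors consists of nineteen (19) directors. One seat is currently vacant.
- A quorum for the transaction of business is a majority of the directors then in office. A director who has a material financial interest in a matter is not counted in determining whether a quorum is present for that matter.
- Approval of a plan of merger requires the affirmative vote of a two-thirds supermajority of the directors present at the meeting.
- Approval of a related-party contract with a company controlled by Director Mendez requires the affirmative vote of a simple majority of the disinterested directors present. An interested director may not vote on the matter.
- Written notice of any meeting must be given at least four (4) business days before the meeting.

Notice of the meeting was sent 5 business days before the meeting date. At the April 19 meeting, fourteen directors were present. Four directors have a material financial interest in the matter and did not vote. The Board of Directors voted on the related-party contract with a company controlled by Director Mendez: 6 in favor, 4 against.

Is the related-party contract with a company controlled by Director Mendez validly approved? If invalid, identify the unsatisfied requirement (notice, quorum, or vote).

Notice: 5 business days given; 4 required (5 ≥ 4). Satisfied.
Quorum: 14 present, but the 4 interested directors do not count, leaving 10. Quorum is 10. Satisfied.
Vote: the related-party contract with a company controlled by Director Mendez requires a majority of the disinterested directors present (14 − 4 = 10). A majority of 10 is 6, so 6 affirmative votes are needed; 6 voted in favor. Satisfied.

Valid — all requirements satisfied.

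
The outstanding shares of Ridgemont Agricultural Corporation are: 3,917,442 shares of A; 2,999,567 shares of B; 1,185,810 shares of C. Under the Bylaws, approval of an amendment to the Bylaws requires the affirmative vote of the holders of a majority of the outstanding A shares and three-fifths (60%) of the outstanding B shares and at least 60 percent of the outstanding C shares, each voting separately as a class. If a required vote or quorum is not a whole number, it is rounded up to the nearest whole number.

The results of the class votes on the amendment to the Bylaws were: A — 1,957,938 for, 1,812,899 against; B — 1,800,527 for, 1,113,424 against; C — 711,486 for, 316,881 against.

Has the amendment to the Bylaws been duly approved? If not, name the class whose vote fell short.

Not approved — the A shares did not give the required vote.

A: a majority of 3917442 is 1958722; 1,958,722 required, 1,957,938 in favor — not approved.
B: 3/5 of 2999567 = 1799740.20, rounded up to 1799741; 1,799,741 required, 1,800,527 in favor — approved.
C: 3/5 of 1185810 = 711486; 711,486 required, 711,486 in favor — approved.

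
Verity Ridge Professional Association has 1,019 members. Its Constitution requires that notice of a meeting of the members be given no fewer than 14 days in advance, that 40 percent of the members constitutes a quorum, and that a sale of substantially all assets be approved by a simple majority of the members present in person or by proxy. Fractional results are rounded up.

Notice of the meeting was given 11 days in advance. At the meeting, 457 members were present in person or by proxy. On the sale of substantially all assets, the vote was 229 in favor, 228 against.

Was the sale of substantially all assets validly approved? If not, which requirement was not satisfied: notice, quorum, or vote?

Invalid — notice requirement not satisfied.

Notice: 11 days given; 14 required. Not satisfied.
Quorum: 40% of 1,019 = 407.60, rounded up to 408; 457 present. Satisfied.
Vote: requires a majority of those present (457); a majority of 457 is 229, so 229 needed; 229 in favor. Satisfied.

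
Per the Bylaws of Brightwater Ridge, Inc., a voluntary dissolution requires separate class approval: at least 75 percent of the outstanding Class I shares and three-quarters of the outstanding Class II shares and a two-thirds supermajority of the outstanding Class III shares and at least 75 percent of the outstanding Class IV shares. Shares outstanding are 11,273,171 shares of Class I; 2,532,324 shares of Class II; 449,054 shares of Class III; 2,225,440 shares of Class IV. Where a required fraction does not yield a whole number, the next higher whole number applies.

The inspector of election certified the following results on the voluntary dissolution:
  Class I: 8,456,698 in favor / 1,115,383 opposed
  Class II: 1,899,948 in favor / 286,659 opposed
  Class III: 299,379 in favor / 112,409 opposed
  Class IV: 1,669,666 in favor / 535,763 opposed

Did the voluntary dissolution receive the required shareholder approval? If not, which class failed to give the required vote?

Class I: 3/4 of 11273171 = 8454878.25, rounded up to 8454879; 8,454,879 required, 8,456,698 in favor — approved.
Class II: 3/4 of 2532324 = 1899243; 1,899,243 required, 1,899,948 in favor — approved.
Class III: 2/3 of 449054 = 299369.33, rounded up to 299370; 299,370 required, 299,379 in favor — approved.
Class IV: 3/4 of 2225440 = 1669080; 1,669,080 required, 1,669,666 in favor — approved.

Approved — every class gave the required vote.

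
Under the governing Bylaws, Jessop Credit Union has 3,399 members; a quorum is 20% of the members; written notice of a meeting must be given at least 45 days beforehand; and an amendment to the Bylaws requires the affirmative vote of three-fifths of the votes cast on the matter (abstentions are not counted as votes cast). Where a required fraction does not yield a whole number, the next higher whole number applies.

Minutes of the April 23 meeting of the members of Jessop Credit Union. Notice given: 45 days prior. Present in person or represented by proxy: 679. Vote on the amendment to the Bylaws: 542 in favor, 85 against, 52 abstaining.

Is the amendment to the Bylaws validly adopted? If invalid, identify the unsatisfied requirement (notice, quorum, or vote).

Invalid — quorum requirement not satisfied.

Notice: 45 days given; 45 required. Satisfied.
Quorum: 20% of 3,399 = 679.80, rounded up to 680; 679 present. Not satisfied.
Vote: requires three-fifths of the votes cast (679 − 52 abstaining = 627); 3/5 of 627 = 376.20, rounded up to 377, so 377 needed; 542 in favor. Satisfied.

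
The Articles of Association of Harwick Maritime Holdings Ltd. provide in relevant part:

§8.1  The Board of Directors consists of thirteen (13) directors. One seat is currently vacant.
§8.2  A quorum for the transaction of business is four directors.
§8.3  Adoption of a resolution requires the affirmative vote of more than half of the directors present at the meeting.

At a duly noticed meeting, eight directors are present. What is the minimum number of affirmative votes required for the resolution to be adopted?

The resolution requires a majority of the directors present (8).
A majority of 8 is 5.

5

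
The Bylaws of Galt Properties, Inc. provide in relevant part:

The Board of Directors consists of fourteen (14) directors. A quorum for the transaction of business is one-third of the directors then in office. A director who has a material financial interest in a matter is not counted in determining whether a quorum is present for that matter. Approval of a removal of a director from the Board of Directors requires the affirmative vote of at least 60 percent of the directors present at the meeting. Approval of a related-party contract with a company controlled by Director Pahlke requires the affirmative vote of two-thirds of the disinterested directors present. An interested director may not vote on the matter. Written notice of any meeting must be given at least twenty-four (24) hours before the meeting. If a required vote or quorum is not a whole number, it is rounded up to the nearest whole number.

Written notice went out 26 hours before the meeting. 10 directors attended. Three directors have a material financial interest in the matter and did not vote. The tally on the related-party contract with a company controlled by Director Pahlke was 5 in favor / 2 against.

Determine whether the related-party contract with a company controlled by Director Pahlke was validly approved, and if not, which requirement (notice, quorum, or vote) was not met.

Notice: 26 hours given; 24 required (26 ≥ 24). Satisfied.
Quorum: 10 present, but the 3 interested directors do not count, leaving 7. Quorum is 5. Satisfied.
Vote: the related-party contract with a company controlled by Director Pahlke requires two-thirds of the disinterested directors present (10 − 3 = 7). 2/3 of 7 = 4.67, rounded up to 5, so 5 affirmative votes are needed; 5 voted in favor. Satisfied.

Valid — all requirements satisfied.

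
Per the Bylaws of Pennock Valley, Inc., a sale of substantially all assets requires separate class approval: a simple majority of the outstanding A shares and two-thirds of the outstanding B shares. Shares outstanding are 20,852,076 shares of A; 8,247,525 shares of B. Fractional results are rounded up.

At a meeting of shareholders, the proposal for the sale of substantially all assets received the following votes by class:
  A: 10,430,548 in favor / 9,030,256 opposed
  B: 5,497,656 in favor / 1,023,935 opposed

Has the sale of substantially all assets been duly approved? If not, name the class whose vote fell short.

A: a majority of 20852076 is 10426039; 10,426,039 required, 10,430,548 in favor — approved.
B: 2/3 of 8247525 = 5498350; 5,498,350 required, 5,497,656 in favor — not approved.

Not approved — the B shares did not give the required vote.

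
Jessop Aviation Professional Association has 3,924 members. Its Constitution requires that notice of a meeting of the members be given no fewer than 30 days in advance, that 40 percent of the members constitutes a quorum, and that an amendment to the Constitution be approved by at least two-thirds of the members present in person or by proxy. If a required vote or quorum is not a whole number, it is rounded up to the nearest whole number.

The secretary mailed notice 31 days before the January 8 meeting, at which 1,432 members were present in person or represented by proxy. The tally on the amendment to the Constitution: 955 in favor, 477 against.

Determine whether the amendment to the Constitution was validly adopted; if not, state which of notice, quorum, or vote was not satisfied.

Notice: 31 days given; 30 required. Satisfied.
Quorum: 40% of 3,924 = 1,569.60, rounded up to 1,570; 1,432 present. Not satisfied.
Vote: requires two-thirds of those present (1,432); 2/3 of 1432 = 954.67, rounded up to 955, so 955 needed; 955 in favor. Satisfied.

Invalid — quorum requirement not satisfied.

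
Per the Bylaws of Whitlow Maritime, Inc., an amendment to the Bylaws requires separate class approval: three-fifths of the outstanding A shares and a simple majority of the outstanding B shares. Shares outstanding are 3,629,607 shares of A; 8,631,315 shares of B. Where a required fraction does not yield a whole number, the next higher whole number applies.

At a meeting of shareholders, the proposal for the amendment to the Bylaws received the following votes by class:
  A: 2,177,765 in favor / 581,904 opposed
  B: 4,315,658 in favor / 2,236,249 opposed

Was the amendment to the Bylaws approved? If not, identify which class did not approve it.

A: 3/5 of 3629607 = 2177764.20, rounded up to 2177765; 2,177,765 required, 2,177,765 in favor — approved.
B: a majority of 8631315 is 4315658; 4,315,658 required, 4,315,658 in favor — approved.

Approved — every class gave the required vote.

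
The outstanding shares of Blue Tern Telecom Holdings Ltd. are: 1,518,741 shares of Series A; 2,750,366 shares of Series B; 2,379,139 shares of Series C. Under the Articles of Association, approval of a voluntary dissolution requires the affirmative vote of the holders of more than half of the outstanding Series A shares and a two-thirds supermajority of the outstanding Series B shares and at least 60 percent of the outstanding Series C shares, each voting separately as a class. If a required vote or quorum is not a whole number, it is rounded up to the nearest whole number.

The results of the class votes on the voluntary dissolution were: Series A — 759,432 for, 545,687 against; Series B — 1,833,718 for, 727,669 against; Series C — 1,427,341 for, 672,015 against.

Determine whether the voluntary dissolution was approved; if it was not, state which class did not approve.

Not approved — the Series C shares did not give the required vote.

Series A: a majority of 1518741 is 759371; 759,371 required, 759,432 in favor — approved.
Series B: 2/3 of 2750366 = 1833577.33, rounded up to 1833578; 1,833,578 required, 1,833,718 in favor — approved.
Series C: 3/5 of 2379139 = 1427483.40, rounded up to 1427484; 1,427,484 required, 1,427,341 in favor — not approved.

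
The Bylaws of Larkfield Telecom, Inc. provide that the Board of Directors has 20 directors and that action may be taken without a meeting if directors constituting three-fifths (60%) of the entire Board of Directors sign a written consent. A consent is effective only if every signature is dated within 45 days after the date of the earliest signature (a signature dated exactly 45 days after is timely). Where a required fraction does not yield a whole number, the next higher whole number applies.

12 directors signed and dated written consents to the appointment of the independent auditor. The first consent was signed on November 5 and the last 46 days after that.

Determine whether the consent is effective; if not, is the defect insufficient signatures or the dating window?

Signatures required: three-fifths (60%) of 20 — 3/5 of 20 = 12, so 12 needed; 12 signed. Sufficient.
Dating window: the latest signature is 46 days after the earliest; the limit is 45 days. Outside the window.

Not effective — dating-window requirement not satisfied.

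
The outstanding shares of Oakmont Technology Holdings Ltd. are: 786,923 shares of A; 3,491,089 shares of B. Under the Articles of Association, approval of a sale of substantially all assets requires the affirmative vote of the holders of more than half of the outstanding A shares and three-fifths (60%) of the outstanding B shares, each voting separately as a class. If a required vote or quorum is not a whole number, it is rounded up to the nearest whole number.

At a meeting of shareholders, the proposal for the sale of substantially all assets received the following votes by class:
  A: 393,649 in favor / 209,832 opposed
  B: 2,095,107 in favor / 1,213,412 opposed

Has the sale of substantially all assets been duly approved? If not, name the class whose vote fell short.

Approved — every class gave the required vote.

A: a majority of 786923 is 393462; 393,462 required, 393,649 in favor — approved.
B: 3/5 of 3491089 = 2094653.40, rounded up to 2094654; 2,094,654 required, 2,095,107 in favor — approved.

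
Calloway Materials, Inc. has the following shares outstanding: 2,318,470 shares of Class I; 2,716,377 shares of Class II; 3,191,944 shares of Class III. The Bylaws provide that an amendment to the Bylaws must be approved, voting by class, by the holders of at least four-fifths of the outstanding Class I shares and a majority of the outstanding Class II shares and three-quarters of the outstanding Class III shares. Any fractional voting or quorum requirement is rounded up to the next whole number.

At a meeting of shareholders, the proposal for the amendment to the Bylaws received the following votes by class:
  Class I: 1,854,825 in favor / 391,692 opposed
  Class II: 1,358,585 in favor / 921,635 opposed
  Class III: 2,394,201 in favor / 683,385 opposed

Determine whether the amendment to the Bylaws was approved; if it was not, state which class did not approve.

Class I: 4/5 of 2318470 = 1854776; 1,854,776 required, 1,854,825 in favor — approved.
Class II: a majority of 2716377 is 1358189; 1,358,189 required, 1,358,585 in favor — approved.
Class III: 3/4 of 3191944 = 2393958; 2,393,958 required, 2,394,201 in favor — approved.

Approved — every class gave the required vote.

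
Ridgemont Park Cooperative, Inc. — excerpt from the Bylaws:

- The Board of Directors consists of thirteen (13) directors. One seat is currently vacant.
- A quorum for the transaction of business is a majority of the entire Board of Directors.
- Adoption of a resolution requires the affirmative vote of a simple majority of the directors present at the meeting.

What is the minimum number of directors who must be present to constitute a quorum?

7

A majority of 13 is 7.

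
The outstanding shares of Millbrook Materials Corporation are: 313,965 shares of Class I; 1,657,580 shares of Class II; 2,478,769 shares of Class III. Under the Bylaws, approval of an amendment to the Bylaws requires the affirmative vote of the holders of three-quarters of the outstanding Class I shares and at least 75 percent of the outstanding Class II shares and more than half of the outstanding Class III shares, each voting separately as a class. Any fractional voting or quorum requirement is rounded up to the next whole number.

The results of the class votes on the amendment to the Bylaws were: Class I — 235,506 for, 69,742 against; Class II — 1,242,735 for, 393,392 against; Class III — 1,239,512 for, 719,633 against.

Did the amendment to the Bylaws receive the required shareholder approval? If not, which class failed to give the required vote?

Class I: 3/4 of 313965 = 235473.75, rounded up to 235474; 235,474 required, 235,506 in favor — approved.
Class II: 3/4 of 1657580 = 1243185; 1,243,185 required, 1,242,735 in favor — not approved.
Class III: a majority of 2478769 is 1239385; 1,239,385 required, 1,239,512 in favor — approved.

Not approved — the Class II shares did not give the required vote.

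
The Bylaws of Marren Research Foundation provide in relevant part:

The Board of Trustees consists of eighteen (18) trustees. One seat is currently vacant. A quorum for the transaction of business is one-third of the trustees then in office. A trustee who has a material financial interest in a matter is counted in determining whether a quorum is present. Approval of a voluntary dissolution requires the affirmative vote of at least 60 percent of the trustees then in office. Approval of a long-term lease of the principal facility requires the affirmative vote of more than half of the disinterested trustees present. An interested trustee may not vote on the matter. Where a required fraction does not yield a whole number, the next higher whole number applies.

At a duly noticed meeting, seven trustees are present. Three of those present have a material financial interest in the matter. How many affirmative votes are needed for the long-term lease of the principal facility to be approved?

3

The long-term lease of the principal facility requires a majority of the disinterested trustees present (7 − 3 = 4).
A majority of 4 is 3.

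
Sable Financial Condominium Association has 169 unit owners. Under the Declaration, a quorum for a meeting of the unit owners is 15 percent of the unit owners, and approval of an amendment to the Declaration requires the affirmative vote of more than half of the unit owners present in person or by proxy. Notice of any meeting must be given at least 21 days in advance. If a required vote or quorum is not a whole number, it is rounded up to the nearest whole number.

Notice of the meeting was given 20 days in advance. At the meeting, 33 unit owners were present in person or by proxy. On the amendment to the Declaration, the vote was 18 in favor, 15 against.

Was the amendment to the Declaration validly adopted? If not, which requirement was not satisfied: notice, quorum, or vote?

Notice: 20 days given; 21 required. Not satisfied.
Quorum: 15% of 169 = 25.35, rounded up to 26; 33 present. Satisfied.
Vote: requires a majority of those present (33); a majority of 33 is 17, so 17 needed; 18 in favor. Satisfied.

Invalid — notice requirement not satisfied.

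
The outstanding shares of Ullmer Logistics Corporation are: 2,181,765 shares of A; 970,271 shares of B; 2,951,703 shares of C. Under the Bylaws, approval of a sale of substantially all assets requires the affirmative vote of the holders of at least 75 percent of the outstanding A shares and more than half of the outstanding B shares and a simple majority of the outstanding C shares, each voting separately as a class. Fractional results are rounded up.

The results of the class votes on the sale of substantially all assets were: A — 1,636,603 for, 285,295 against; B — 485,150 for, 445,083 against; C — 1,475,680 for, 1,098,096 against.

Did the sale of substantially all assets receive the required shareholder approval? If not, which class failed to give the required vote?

Not approved — the C shares did not give the required vote.

A: 3/4 of 2181765 = 1636323.75, rounded up to 1636324; 1,636,324 required, 1,636,603 in favor — approved.
B: a majority of 970271 is 485136; 485,136 required, 485,150 in favor — approved.
C: a majority of 2951703 is 1475852; 1,475,852 required, 1,475,680 in favor — not approved.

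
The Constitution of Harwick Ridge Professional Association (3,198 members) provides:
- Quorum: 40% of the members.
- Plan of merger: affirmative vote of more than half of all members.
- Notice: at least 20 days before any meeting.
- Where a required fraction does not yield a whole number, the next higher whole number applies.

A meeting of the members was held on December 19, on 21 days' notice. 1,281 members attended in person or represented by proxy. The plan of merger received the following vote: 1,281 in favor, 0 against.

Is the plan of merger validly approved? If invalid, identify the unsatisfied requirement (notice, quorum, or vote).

Invalid — vote requirement not satisfied.

Notice: 21 days given; 20 required. Satisfied.
Quorum: 40% of 3,198 = 1,279.20, rounded up to 1,280; 1,281 present. Satisfied.
Vote: requires a majority of all members (3,198); a majority of 3198 is 1600, so 1,600 needed; 1,281 in favor. Not satisfied.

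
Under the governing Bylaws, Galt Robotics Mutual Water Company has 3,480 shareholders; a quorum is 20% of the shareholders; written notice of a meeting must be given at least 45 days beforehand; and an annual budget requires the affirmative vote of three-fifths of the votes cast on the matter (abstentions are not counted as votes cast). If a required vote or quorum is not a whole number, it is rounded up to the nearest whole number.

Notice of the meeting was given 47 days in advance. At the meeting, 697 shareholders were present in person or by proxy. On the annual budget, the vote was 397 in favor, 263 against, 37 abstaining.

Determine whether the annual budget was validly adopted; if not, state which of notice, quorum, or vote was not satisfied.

Valid — all requirements satisfied.

Notice: 47 days given; 45 required. Satisfied.
Quorum: 20% of 3,480 = 696; 697 present. Satisfied.
Vote: requires three-fifths of the votes cast (697 − 37 abstaining = 660); 3/5 of 660 = 396, so 396 needed; 397 in favor. Satisfied.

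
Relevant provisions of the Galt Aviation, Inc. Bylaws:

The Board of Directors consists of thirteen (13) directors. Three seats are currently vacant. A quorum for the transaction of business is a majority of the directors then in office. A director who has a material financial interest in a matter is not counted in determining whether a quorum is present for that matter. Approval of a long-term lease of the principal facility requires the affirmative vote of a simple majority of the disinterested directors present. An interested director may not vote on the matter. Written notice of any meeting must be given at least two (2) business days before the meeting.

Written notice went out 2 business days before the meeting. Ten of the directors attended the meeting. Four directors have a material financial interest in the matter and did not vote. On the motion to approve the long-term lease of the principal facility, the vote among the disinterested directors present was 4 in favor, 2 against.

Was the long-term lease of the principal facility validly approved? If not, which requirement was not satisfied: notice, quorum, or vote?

Notice: 2 business days given; 2 required (2 ≥ 2). Satisfied.
Quorum: 10 present, but the 4 interested directors do not count, leaving 6. Quorum is 6. Satisfied.
Vote: the long-term lease of the principal facility requires a majority of the disinterested directors present (10 − 4 = 6). A majority of 6 is 4, so 4 affirmative votes are needed; 4 voted in favor. Satisfied.

Valid — all requirements satisfied.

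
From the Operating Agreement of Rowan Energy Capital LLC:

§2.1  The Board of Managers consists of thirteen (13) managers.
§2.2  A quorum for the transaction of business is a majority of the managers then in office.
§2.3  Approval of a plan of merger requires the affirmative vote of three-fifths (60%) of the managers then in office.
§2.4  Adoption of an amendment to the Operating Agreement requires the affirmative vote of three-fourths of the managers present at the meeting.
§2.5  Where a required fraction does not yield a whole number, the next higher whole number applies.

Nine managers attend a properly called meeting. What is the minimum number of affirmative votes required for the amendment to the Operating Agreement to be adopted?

7

The amendment to the Operating Agreement requires three-fourths of the managers present (9).
3/4 of 9 = 6.75, rounded up to 7.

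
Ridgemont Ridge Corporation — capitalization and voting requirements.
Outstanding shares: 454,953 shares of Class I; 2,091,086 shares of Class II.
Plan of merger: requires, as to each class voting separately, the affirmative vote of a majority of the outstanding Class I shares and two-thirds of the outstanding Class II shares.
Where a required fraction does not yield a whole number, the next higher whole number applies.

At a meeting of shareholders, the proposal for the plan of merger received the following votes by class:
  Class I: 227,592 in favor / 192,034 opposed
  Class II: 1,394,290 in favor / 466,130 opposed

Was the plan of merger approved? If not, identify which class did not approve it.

Class I: a majority of 454953 is 227477; 227,477 required, 227,592 in favor — approved.
Class II: 2/3 of 2091086 = 1394057.33, rounded up to 1394058; 1,394,058 required, 1,394,290 in favor — approved.

Approved — every class gave the required vote.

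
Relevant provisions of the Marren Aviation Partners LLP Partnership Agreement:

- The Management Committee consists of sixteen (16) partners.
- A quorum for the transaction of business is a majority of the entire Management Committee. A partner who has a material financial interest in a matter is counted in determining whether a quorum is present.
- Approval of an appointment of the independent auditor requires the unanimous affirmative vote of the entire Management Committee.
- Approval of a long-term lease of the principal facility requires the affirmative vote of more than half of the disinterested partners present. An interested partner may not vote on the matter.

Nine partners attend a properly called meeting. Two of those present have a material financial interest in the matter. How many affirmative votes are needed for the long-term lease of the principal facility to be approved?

The long-term lease of the principal facility requires a majority of the disinterested partners present (9 − 2 = 7).
A majority of 7 is 4.

4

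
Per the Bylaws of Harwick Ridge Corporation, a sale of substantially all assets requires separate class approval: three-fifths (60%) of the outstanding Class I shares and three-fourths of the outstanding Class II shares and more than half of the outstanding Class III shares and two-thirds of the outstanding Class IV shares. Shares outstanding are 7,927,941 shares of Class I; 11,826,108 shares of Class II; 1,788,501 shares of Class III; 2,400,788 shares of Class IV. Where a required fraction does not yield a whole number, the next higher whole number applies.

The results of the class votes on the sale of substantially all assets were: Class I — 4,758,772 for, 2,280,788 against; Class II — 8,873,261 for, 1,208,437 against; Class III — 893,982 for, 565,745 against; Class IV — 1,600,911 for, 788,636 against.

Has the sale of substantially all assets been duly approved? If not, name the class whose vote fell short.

Not approved — the Class III shares did not give the required vote.

Class I: 3/5 of 7927941 = 4756764.60, rounded up to 4756765; 4,756,765 required, 4,758,772 in favor — approved.
Class II: 3/4 of 11826108 = 8869581; 8,869,581 required, 8,873,261 in favor — approved.
Class III: a majority of 1788501 is 894251; 894,251 required, 893,982 in favor — not approved.
Class IV: 2/3 of 2400788 = 1600525.33, rounded up to 1600526; 1,600,526 required, 1,600,911 in favor — approved.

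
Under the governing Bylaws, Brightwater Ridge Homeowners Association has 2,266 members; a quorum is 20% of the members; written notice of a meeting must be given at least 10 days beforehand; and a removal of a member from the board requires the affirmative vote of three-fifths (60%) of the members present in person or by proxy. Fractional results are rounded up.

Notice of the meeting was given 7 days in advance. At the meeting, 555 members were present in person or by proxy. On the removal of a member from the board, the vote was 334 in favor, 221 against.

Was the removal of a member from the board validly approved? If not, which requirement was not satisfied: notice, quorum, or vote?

Invalid — notice requirement not satisfied.

Notice: 7 days given; 10 required. Not satisfied.
Quorum: 20% of 2,266 = 453.20, rounded up to 454; 555 present. Satisfied.
Vote: requires three-fifths of those present (555); 3/5 of 555 = 333, so 333 needed; 334 in favor. Satisfied.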